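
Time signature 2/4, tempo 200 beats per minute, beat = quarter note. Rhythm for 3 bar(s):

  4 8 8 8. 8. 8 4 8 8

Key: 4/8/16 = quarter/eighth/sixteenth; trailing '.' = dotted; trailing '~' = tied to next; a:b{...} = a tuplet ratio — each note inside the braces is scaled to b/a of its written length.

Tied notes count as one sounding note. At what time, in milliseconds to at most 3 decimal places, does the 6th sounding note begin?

1. 0.0ms @ 0 + 300.0ms (1)
2. 300.0ms @ 1 + 150.0ms (1/2)
3. 450.0ms @ 3/2 + 150.0ms (1/2)
4. 600.0ms @ 2 + 225.0ms (3/4)
5. 825.0ms @ 11/4 + 225.0ms (3/4)
6. 1050.0ms @ 7/2 + 150.0ms (1/2)
7. 1200.0ms @ 4 + 300.0ms (1)
8. 1500.0ms @ 5 + 150.0ms (1/2)
9. 1650.0ms @ 11/2 + 150.0ms (1/2)

note 6 onset = 7/2b = 1050.0ms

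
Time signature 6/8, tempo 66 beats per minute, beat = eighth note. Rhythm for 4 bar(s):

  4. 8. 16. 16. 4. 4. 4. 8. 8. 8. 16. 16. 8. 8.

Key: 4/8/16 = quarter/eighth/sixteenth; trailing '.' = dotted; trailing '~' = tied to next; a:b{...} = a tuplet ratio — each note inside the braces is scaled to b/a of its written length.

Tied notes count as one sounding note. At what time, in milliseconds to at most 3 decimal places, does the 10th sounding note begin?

1. 0.0ms @ 0 + 2727.273ms (3)
2. 2727.273ms @ 3 + 1363.636ms (3/2)
3. 4090.909ms @ 9/2 + 681.818ms (3/4)
4. 4772.727ms @ 21/4 + 681.818ms (3/4)
5. 5454.545ms @ 6 + 2727.273ms (3)
6. 8181.818ms @ 9 + 2727.273ms (3)
7. 10909.091ms @ 12 + 2727.273ms (3)
8. 13636.364ms @ 15 + 1363.636ms (3/2)
9. 15000.0ms @ 33/2 + 1363.636ms (3/2)
10. 16363.636ms @ 18 + 1363.636ms (3/2)
11. 17727.273ms @ 39/2 + 681.818ms (3/4)
12. 18409.091ms @ 81/4 + 681.818ms (3/4)
13. 19090.909ms @ 21 + 1363.636ms (3/2)
14. 20454.545ms @ 45/2 + 1363.636ms (3/2)

note 10 onset = 18b = 16363.636ms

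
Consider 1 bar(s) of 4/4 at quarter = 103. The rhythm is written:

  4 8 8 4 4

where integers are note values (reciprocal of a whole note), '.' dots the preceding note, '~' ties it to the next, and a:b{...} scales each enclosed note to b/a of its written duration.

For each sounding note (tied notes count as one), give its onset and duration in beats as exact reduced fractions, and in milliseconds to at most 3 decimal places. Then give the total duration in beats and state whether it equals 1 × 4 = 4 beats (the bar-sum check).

1) 0.0ms=0b +582.524ms=1b
2) 582.524ms=1b +291.262ms=1/2b
3) 873.786ms=3/2b +291.262ms=1/2b
4) 1165.049ms=2b +582.524ms=1b
5) 1747.573ms=3b +582.524ms=1b
Σ=4b of 4 (103bpm 4/4) — PASS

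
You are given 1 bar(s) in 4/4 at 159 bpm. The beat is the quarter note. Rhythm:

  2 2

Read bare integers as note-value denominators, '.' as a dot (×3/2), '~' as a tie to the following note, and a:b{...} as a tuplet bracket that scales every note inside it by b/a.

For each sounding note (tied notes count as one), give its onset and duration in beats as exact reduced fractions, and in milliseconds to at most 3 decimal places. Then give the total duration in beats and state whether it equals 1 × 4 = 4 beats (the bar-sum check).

1) 0.0ms=0b +754.717ms=2b
2) 754.717ms=2b +754.717ms=2b
Σ=4b of 4 (159bpm 4/4) — PASS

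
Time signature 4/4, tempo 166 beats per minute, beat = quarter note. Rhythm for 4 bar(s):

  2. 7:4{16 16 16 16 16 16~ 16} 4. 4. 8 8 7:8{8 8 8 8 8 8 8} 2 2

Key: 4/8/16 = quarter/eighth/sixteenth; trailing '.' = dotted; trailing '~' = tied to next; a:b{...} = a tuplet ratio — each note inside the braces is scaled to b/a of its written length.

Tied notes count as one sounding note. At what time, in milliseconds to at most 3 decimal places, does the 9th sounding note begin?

1. 0.0ms @ 0 + 1084.337ms (3)
2. 1084.337ms @ 3 + 51.635ms (1/7)
3. 1135.972ms @ 22/7 + 51.635ms (1/7)
4. 1187.608ms @ 23/7 + 51.635ms (1/7)
5. 1239.243ms @ 24/7 + 51.635ms (1/7)
6. 1290.878ms @ 25/7 + 51.635ms (1/7)
7. 1342.513ms @ 26/7 + 103.27ms (2/7)
8. 1445.783ms @ 4 + 542.169ms (3/2)
9. 1987.952ms @ 11/2 + 542.169ms (3/2)
10. 2530.12ms @ 7 + 180.723ms (1/2)
11. 2710.843ms @ 15/2 + 180.723ms (1/2)
12. 2891.566ms @ 8 + 206.54ms (4/7)
13. 3098.107ms @ 60/7 + 206.54ms (4/7)
14. 3304.647ms @ 64/7 + 206.54ms (4/7)
15. 3511.188ms @ 68/7 + 206.54ms (4/7)
16. 3717.728ms @ 72/7 + 206.54ms (4/7)
17. 3924.269ms @ 76/7 + 206.54ms (4/7)
18. 4130.809ms @ 80/7 + 206.54ms (4/7)
19. 4337.349ms @ 12 + 722.892ms (2)
20. 5060.241ms @ 14 + 722.892ms (2)

note 9 onset = 11/2b = 1987.952ms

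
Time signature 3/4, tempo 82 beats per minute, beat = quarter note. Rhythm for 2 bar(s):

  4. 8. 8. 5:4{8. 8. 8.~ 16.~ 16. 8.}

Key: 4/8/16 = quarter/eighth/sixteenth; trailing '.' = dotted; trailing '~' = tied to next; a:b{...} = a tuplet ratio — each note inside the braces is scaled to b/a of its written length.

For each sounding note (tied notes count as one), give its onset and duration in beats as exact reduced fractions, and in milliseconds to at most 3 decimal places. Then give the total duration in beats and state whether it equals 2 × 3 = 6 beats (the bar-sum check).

1) 0.0ms=0b +1097.561ms=3/2b
2) 1097.561ms=3/2b +548.78ms=3/4b
3) 1646.341ms=9/4b +548.78ms=3/4b
4) 2195.122ms=3b +439.024ms=3/5b
5) 2634.146ms=18/5b +439.024ms=3/5b
6) 3073.171ms=21/5b +878.049ms=6/5b
7) 3951.22ms=27/5b +439.024ms=3/5b
Σ=6b of 6 (82bpm 3/4) — PASS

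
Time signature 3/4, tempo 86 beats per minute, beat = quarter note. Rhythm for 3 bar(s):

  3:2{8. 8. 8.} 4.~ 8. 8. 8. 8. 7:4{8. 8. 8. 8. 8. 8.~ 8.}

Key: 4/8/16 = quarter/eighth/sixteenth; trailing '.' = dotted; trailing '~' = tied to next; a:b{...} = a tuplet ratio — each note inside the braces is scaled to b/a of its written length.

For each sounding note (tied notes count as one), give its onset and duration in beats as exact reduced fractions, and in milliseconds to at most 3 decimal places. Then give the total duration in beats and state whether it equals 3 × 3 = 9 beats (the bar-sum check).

1) 0.0ms=0b +348.837ms=1/2b
2) 348.837ms=1/2b +348.837ms=1/2b
3) 697.674ms=1b +348.837ms=1/2b
4) 1046.512ms=3/2b +1569.767ms=9/4b
5) 2616.279ms=15/4b +523.256ms=3/4b
6) 3139.535ms=9/2b +523.256ms=3/4b
7) 3662.791ms=21/4b +523.256ms=3/4b
8) 4186.047ms=6b +299.003ms=3/7b
9) 4485.05ms=45/7b +299.003ms=3/7b
10) 4784.053ms=48/7b +299.003ms=3/7b
11) 5083.056ms=51/7b +299.003ms=3/7b
12) 5382.06ms=54/7b +299.003ms=3/7b
13) 5681.063ms=57/7b +598.007ms=6/7b
Σ=9b of 9 (86bpm 3/4) — PASS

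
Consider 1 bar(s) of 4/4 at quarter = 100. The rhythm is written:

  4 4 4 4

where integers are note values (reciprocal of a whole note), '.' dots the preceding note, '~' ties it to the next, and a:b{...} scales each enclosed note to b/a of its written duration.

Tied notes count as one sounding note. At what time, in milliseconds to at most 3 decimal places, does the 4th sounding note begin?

1. 0.0ms @ 0 + 600.0ms (1)
2. 600.0ms @ 1 + 600.0ms (1)
3. 1200.0ms @ 2 + 600.0ms (1)
4. 1800.0ms @ 3 + 600.0ms (1)

note 4 onset = 3b = 1800.0ms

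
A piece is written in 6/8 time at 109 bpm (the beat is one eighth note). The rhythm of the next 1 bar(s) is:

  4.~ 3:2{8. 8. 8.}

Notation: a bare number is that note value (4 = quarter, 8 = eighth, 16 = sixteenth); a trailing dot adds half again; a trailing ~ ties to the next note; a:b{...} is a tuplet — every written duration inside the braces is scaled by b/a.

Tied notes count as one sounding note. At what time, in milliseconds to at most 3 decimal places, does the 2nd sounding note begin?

note 2 onset = 4b = 2201.835ms

1. 0.0ms @ 0 + 2201.835ms (4)
2. 2201.835ms @ 4 + 550.459ms (1)
3. 2752.294ms @ 5 + 550.459ms (1)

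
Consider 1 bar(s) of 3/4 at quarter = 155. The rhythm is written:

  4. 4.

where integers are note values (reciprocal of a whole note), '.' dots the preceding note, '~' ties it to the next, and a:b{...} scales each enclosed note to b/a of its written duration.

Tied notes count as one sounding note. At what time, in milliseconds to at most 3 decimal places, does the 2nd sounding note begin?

1. 0.0ms @ 0 + 580.645ms (3/2)
2. 580.645ms @ 3/2 + 580.645ms (3/2)

note 2 onset = 3/2b = 580.645ms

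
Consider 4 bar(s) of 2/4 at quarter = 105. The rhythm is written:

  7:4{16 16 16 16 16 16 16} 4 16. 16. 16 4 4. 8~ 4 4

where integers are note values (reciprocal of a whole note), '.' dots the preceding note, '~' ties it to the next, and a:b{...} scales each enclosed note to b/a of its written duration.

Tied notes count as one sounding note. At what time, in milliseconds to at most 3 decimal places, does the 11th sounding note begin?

note 11 onset = 11/4b = 1571.429ms

1. 0.0ms @ 0 + 81.633ms (1/7)
2. 81.633ms @ 1/7 + 81.633ms (1/7)
3. 163.265ms @ 2/7 + 81.633ms (1/7)
4. 244.898ms @ 3/7 + 81.633ms (1/7)
5. 326.531ms @ 4/7 + 81.633ms (1/7)
6. 408.163ms @ 5/7 + 81.633ms (1/7)
7. 489.796ms @ 6/7 + 81.633ms (1/7)
8. 571.429ms @ 1 + 571.429ms (1)
9. 1142.857ms @ 2 + 214.286ms (3/8)
10. 1357.143ms @ 19/8 + 214.286ms (3/8)
11. 1571.429ms @ 11/4 + 142.857ms (1/4)
12. 1714.286ms @ 3 + 571.429ms (1)
13. 2285.714ms @ 4 + 857.143ms (3/2)
14. 3142.857ms @ 11/2 + 857.143ms (3/2)
15. 4000.0ms @ 7 + 571.429ms (1)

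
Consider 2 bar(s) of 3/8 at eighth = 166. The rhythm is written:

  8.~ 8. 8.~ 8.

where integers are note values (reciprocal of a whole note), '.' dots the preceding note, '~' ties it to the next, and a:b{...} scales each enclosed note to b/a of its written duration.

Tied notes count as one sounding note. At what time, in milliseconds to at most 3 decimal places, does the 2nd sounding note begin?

note 2 onset = 3b = 1084.337ms

1. 0.0ms @ 0 + 1084.337ms (3)
2. 1084.337ms @ 3 + 1084.337ms (3)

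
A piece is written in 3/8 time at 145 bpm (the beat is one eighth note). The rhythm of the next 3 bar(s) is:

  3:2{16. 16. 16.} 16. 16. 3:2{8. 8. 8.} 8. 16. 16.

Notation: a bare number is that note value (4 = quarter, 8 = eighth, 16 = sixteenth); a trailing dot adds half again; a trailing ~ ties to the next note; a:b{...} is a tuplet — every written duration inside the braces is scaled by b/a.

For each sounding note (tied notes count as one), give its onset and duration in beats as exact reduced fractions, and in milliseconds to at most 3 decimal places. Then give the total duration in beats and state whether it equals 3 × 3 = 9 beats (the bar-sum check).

1) 0.0ms=0b +206.897ms=1/2b
2) 206.897ms=1/2b +206.897ms=1/2b
3) 413.793ms=1b +206.897ms=1/2b
4) 620.69ms=3/2b +310.345ms=3/4b
5) 931.034ms=9/4b +310.345ms=3/4b
6) 1241.379ms=3b +413.793ms=1b
7) 1655.172ms=4b +413.793ms=1b
8) 2068.966ms=5b +413.793ms=1b
9) 2482.759ms=6b +620.69ms=3/2b
10) 3103.448ms=15/2b +310.345ms=3/4b
11) 3413.793ms=33/4b +310.345ms=3/4b
Σ=9b of 9 (145bpm 3/8) — PASS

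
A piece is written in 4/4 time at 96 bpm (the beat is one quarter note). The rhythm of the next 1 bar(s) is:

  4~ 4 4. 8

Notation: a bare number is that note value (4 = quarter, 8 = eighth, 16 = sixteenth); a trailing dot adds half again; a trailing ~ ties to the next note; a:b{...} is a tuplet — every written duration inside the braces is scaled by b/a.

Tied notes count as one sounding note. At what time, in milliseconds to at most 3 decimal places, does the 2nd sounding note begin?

note 2 onset = 2b = 1250.0ms

1. 0.0ms @ 0 + 1250.0ms (2)
2. 1250.0ms @ 2 + 937.5ms (3/2)
3. 2187.5ms @ 7/2 + 312.5ms (1/2)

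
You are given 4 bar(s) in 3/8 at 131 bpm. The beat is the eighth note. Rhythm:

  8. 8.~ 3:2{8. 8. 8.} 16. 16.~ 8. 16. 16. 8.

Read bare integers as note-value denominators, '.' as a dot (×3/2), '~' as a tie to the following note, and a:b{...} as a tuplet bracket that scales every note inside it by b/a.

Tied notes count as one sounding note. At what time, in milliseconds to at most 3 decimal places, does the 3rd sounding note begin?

note 3 onset = 4b = 1832.061ms

1. 0.0ms @ 0 + 687.023ms (3/2)
2. 687.023ms @ 3/2 + 1145.038ms (5/2)
3. 1832.061ms @ 4 + 458.015ms (1)
4. 2290.076ms @ 5 + 458.015ms (1)
5. 2748.092ms @ 6 + 343.511ms (3/4)
6. 3091.603ms @ 27/4 + 1030.534ms (9/4)
7. 4122.137ms @ 9 + 343.511ms (3/4)
8. 4465.649ms @ 39/4 + 343.511ms (3/4)
9. 4809.16ms @ 21/2 + 687.023ms (3/2)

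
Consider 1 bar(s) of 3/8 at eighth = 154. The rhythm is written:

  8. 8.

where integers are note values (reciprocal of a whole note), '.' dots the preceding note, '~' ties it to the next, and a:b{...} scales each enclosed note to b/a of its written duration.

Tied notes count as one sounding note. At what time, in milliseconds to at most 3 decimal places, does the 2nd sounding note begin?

1. 0.0ms @ 0 + 584.416ms (3/2)
2. 584.416ms @ 3/2 + 584.416ms (3/2)

note 2 onset = 3/2b = 584.416ms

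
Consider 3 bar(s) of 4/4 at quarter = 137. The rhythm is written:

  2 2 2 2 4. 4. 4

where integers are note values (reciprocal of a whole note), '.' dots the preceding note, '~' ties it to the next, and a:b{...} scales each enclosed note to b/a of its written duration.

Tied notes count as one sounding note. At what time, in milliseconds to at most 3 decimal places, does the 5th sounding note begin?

1. 0.0ms @ 0 + 875.912ms (2)
2. 875.912ms @ 2 + 875.912ms (2)
3. 1751.825ms @ 4 + 875.912ms (2)
4. 2627.737ms @ 6 + 875.912ms (2)
5. 3503.65ms @ 8 + 656.934ms (3/2)
6. 4160.584ms @ 19/2 + 656.934ms (3/2)
7. 4817.518ms @ 11 + 437.956ms (1)

note 5 onset = 8b = 3503.65ms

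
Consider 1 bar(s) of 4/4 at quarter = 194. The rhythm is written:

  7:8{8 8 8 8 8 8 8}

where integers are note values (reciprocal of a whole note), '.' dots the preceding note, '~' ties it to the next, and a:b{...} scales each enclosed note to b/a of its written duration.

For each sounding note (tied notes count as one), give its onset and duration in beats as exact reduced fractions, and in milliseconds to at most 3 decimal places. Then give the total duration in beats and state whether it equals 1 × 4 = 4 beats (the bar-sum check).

1) 0.0ms=0b +176.73ms=4/7b
2) 176.73ms=4/7b +176.73ms=4/7b
3) 353.461ms=8/7b +176.73ms=4/7b
4) 530.191ms=12/7b +176.73ms=4/7b
5) 706.922ms=16/7b +176.73ms=4/7b
6) 883.652ms=20/7b +176.73ms=4/7b
7) 1060.383ms=24/7b +176.73ms=4/7b
Σ=4b of 4 (194bpm 4/4) — PASS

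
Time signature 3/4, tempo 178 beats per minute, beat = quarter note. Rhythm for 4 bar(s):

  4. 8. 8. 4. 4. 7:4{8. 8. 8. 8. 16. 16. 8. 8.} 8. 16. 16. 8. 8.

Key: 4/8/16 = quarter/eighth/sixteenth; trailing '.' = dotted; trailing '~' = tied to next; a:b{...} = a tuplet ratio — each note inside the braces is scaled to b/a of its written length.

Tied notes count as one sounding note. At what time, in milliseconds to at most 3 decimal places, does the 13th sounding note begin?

note 13 onset = 60/7b = 2889.246ms

1. 0.0ms @ 0 + 505.618ms (3/2)
2. 505.618ms @ 3/2 + 252.809ms (3/4)
3. 758.427ms @ 9/4 + 252.809ms (3/4)
4. 1011.236ms @ 3 + 505.618ms (3/2)
5. 1516.854ms @ 9/2 + 505.618ms (3/2)
6. 2022.472ms @ 6 + 144.462ms (3/7)
7. 2166.934ms @ 45/7 + 144.462ms (3/7)
8. 2311.396ms @ 48/7 + 144.462ms (3/7)
9. 2455.859ms @ 51/7 + 144.462ms (3/7)
10. 2600.321ms @ 54/7 + 72.231ms (3/14)
11. 2672.552ms @ 111/14 + 72.231ms (3/14)
12. 2744.783ms @ 57/7 + 144.462ms (3/7)
13. 2889.246ms @ 60/7 + 144.462ms (3/7)
14. 3033.708ms @ 9 + 252.809ms (3/4)
15. 3286.517ms @ 39/4 + 126.404ms (3/8)
16. 3412.921ms @ 81/8 + 126.404ms (3/8)
17. 3539.326ms @ 21/2 + 252.809ms (3/4)
18. 3792.135ms @ 45/4 + 252.809ms (3/4)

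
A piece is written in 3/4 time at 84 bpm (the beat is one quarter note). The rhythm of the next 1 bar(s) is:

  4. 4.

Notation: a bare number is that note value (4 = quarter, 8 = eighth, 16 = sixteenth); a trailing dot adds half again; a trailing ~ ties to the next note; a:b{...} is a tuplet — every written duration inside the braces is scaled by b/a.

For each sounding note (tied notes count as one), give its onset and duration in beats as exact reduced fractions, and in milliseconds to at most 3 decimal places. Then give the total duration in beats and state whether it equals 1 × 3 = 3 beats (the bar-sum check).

1) 0.0ms=0b +1071.429ms=3/2b
2) 1071.429ms=3/2b +1071.429ms=3/2b
Σ=3b of 3 (84bpm 3/4) — PASS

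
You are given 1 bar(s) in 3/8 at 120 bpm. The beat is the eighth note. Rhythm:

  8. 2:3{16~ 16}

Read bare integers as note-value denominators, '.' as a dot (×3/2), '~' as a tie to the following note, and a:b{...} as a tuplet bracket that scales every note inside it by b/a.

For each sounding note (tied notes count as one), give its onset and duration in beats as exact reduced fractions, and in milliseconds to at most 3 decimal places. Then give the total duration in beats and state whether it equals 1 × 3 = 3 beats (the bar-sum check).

1) 0.0ms=0b +750.0ms=3/2b
2) 750.0ms=3/2b +750.0ms=3/2b
Σ=3b of 3 (120bpm 3/8) — PASS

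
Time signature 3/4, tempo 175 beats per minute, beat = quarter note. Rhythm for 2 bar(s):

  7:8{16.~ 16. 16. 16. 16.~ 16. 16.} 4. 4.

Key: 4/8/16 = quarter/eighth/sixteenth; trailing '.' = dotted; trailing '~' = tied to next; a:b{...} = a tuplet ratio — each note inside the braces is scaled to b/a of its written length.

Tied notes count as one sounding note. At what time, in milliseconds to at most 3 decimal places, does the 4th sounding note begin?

1. 0.0ms @ 0 + 293.878ms (6/7)
2. 293.878ms @ 6/7 + 146.939ms (3/7)
3. 440.816ms @ 9/7 + 146.939ms (3/7)
4. 587.755ms @ 12/7 + 293.878ms (6/7)
5. 881.633ms @ 18/7 + 146.939ms (3/7)
6. 1028.571ms @ 3 + 514.286ms (3/2)
7. 1542.857ms @ 9/2 + 514.286ms (3/2)

note 4 onset = 12/7b = 587.755ms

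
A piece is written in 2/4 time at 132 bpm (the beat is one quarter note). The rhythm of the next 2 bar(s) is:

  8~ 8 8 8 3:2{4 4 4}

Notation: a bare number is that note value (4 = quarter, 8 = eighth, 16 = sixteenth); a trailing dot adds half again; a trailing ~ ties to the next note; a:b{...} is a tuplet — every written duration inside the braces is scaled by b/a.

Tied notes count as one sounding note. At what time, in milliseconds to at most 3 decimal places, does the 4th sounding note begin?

1. 0.0ms @ 0 + 454.545ms (1)
2. 454.545ms @ 1 + 227.273ms (1/2)
3. 681.818ms @ 3/2 + 227.273ms (1/2)
4. 909.091ms @ 2 + 303.03ms (2/3)
5. 1212.121ms @ 8/3 + 303.03ms (2/3)
6. 1515.152ms @ 10/3 + 303.03ms (2/3)

note 4 onset = 2b = 909.091ms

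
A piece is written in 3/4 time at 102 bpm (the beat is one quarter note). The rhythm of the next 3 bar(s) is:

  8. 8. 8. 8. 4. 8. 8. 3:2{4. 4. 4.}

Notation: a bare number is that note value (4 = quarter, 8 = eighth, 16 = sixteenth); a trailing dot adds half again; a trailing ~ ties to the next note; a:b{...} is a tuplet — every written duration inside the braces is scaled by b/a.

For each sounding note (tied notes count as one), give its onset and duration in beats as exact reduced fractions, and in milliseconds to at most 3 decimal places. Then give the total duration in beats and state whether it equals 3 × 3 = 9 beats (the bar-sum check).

1) 0.0ms=0b +441.176ms=3/4b
2) 441.176ms=3/4b +441.176ms=3/4b
3) 882.353ms=3/2b +441.176ms=3/4b
4) 1323.529ms=9/4b +441.176ms=3/4b
5) 1764.706ms=3b +882.353ms=3/2b
6) 2647.059ms=9/2b +441.176ms=3/4b
7) 3088.235ms=21/4b +441.176ms=3/4b
8) 3529.412ms=6b +588.235ms=1b
9) 4117.647ms=7b +588.235ms=1b
10) 4705.882ms=8b +588.235ms=1b
Σ=9b of 9 (102bpm 3/4) — PASS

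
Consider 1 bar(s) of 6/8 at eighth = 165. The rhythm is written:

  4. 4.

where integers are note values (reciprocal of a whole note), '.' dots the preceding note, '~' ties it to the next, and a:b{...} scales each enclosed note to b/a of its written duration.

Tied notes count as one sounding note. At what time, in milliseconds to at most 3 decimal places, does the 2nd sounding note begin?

note 2 onset = 3b = 1090.909ms

1. 0.0ms @ 0 + 1090.909ms (3)
2. 1090.909ms @ 3 + 1090.909ms (3)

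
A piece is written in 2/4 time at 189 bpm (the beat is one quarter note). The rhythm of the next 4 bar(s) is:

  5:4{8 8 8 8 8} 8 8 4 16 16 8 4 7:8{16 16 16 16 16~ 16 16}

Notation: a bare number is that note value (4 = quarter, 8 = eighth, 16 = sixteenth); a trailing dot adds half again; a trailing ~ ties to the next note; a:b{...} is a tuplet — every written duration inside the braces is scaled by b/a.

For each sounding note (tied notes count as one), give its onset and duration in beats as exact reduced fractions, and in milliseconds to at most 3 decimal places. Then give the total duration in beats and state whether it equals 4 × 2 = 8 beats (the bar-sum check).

1) 0.0ms=0b +126.984ms=2/5b
2) 126.984ms=2/5b +126.984ms=2/5b
3) 253.968ms=4/5b +126.984ms=2/5b
4) 380.952ms=6/5b +126.984ms=2/5b
5) 507.937ms=8/5b +126.984ms=2/5b
6) 634.921ms=2b +158.73ms=1/2b
7) 793.651ms=5/2b +158.73ms=1/2b
8) 952.381ms=3b +317.46ms=1b
9) 1269.841ms=4b +79.365ms=1/4b
10) 1349.206ms=17/4b +79.365ms=1/4b
11) 1428.571ms=9/2b +158.73ms=1/2b
12) 1587.302ms=5b +317.46ms=1b
13) 1904.762ms=6b +90.703ms=2/7b
14) 1995.465ms=44/7b +90.703ms=2/7b
15) 2086.168ms=46/7b +90.703ms=2/7b
16) 2176.871ms=48/7b +90.703ms=2/7b
17) 2267.574ms=50/7b +181.406ms=4/7b
18) 2448.98ms=54/7b +90.703ms=2/7b
Σ=8b of 8 (189bpm 2/4) — PASS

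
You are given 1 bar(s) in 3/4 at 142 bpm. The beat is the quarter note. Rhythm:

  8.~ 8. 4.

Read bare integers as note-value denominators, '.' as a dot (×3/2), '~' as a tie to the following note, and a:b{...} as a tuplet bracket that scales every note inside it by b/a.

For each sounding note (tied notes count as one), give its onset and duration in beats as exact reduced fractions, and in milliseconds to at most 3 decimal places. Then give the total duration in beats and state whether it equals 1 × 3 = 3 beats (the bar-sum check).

1) 0.0ms=0b +633.803ms=3/2b
2) 633.803ms=3/2b +633.803ms=3/2b
Σ=3b of 3 (142bpm 3/4) — PASS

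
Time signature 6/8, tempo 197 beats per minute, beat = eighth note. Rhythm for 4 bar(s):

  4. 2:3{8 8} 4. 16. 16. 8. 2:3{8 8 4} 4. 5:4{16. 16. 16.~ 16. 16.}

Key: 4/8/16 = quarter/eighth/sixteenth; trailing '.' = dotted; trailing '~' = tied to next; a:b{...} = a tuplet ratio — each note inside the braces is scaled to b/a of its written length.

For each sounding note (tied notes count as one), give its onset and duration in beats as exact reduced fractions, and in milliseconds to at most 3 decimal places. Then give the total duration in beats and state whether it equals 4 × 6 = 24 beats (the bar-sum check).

1) 0.0ms=0b +913.706ms=3b
2) 913.706ms=3b +456.853ms=3/2b
3) 1370.558ms=9/2b +456.853ms=3/2b
4) 1827.411ms=6b +913.706ms=3b
5) 2741.117ms=9b +228.426ms=3/4b
6) 2969.543ms=39/4b +228.426ms=3/4b
7) 3197.97ms=21/2b +456.853ms=3/2b
8) 3654.822ms=12b +456.853ms=3/2b
9) 4111.675ms=27/2b +456.853ms=3/2b
10) 4568.528ms=15b +913.706ms=3b
11) 5482.234ms=18b +913.706ms=3b
12) 6395.939ms=21b +182.741ms=3/5b
13) 6578.68ms=108/5b +182.741ms=3/5b
14) 6761.421ms=111/5b +365.482ms=6/5b
15) 7126.904ms=117/5b +182.741ms=3/5b
Σ=24b of 24 (197bpm 6/8) — PASS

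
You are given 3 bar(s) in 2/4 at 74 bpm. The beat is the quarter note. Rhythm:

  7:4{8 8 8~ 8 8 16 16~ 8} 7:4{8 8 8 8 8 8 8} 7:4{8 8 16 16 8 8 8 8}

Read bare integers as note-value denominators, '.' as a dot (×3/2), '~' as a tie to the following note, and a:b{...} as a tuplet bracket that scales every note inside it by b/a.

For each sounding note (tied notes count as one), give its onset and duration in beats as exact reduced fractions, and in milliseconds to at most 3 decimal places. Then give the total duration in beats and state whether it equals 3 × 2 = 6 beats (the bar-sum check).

1) 0.0ms=0b +231.66ms=2/7b
2) 231.66ms=2/7b +231.66ms=2/7b
3) 463.32ms=4/7b +463.32ms=4/7b
4) 926.641ms=8/7b +231.66ms=2/7b
5) 1158.301ms=10/7b +115.83ms=1/7b
6) 1274.131ms=11/7b +347.49ms=3/7b
7) 1621.622ms=2b +231.66ms=2/7b
8) 1853.282ms=16/7b +231.66ms=2/7b
9) 2084.942ms=18/7b +231.66ms=2/7b
10) 2316.602ms=20/7b +231.66ms=2/7b
11) 2548.263ms=22/7b +231.66ms=2/7b
12) 2779.923ms=24/7b +231.66ms=2/7b
13) 3011.583ms=26/7b +231.66ms=2/7b
14) 3243.243ms=4b +231.66ms=2/7b
15) 3474.903ms=30/7b +231.66ms=2/7b
16) 3706.564ms=32/7b +115.83ms=1/7b
17) 3822.394ms=33/7b +115.83ms=1/7b
18) 3938.224ms=34/7b +231.66ms=2/7b
19) 4169.884ms=36/7b +231.66ms=2/7b
20) 4401.544ms=38/7b +231.66ms=2/7b
21) 4633.205ms=40/7b +231.66ms=2/7b
Σ=6b of 6 (74bpm 2/4) — PASS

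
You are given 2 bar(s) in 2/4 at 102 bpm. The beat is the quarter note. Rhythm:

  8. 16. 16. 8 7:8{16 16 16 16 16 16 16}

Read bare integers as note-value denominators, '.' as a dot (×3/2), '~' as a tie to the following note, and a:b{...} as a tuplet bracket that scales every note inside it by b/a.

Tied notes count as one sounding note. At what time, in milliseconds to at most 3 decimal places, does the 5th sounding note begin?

1. 0.0ms @ 0 + 441.176ms (3/4)
2. 441.176ms @ 3/4 + 220.588ms (3/8)
3. 661.765ms @ 9/8 + 220.588ms (3/8)
4. 882.353ms @ 3/2 + 294.118ms (1/2)
5. 1176.471ms @ 2 + 168.067ms (2/7)
6. 1344.538ms @ 16/7 + 168.067ms (2/7)
7. 1512.605ms @ 18/7 + 168.067ms (2/7)
8. 1680.672ms @ 20/7 + 168.067ms (2/7)
9. 1848.739ms @ 22/7 + 168.067ms (2/7)
10. 2016.807ms @ 24/7 + 168.067ms (2/7)
11. 2184.874ms @ 26/7 + 168.067ms (2/7)

note 5 onset = 2b = 1176.471ms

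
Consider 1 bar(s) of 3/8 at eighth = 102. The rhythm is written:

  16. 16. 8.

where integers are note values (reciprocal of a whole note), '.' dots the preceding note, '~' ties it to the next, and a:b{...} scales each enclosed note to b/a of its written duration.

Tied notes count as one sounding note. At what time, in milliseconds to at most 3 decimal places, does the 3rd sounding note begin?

note 3 onset = 3/2b = 882.353ms

1. 0.0ms @ 0 + 441.176ms (3/4)
2. 441.176ms @ 3/4 + 441.176ms (3/4)
3. 882.353ms @ 3/2 + 882.353ms (3/2)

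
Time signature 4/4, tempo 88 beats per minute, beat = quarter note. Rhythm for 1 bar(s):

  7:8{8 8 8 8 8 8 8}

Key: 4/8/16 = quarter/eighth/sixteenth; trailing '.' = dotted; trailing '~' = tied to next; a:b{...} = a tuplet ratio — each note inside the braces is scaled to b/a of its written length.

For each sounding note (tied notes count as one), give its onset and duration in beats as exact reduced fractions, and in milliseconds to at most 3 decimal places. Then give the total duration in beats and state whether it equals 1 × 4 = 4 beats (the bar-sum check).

1) 0.0ms=0b +389.61ms=4/7b
2) 389.61ms=4/7b +389.61ms=4/7b
3) 779.221ms=8/7b +389.61ms=4/7b
4) 1168.831ms=12/7b +389.61ms=4/7b
5) 1558.442ms=16/7b +389.61ms=4/7b
6) 1948.052ms=20/7b +389.61ms=4/7b
7) 2337.662ms=24/7b +389.61ms=4/7b
Σ=4b of 4 (88bpm 4/4) — PASS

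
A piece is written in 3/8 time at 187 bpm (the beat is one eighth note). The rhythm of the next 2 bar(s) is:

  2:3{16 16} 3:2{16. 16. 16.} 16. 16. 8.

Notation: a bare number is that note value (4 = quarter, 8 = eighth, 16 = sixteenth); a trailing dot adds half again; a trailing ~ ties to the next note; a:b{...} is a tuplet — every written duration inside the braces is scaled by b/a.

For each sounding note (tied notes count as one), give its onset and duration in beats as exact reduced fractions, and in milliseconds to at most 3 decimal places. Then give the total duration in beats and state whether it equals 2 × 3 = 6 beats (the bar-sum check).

1) 0.0ms=0b +240.642ms=3/4b
2) 240.642ms=3/4b +240.642ms=3/4b
3) 481.283ms=3/2b +160.428ms=1/2b
4) 641.711ms=2b +160.428ms=1/2b
5) 802.139ms=5/2b +160.428ms=1/2b
6) 962.567ms=3b +240.642ms=3/4b
7) 1203.209ms=15/4b +240.642ms=3/4b
8) 1443.85ms=9/2b +481.283ms=3/2b
Σ=6b of 6 (187bpm 3/8) — PASS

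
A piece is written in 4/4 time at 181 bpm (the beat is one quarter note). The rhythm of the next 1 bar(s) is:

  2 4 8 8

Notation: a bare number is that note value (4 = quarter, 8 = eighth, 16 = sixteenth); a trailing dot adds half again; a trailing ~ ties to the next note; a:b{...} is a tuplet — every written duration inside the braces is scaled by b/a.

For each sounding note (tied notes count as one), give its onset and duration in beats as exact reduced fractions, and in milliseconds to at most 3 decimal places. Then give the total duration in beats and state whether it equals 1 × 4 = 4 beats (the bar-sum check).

1) 0.0ms=0b +662.983ms=2b
2) 662.983ms=2b +331.492ms=1b
3) 994.475ms=3b +165.746ms=1/2b
4) 1160.221ms=7/2b +165.746ms=1/2b
Σ=4b of 4 (181bpm 4/4) — PASS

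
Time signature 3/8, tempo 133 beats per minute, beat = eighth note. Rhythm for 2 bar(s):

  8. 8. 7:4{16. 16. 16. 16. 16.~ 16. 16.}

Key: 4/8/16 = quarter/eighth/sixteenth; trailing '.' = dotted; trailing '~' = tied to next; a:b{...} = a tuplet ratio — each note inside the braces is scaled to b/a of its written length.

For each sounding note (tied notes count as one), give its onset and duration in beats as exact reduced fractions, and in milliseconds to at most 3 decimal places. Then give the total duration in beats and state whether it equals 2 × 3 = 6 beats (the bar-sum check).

1) 0.0ms=0b +676.692ms=3/2b
2) 676.692ms=3/2b +676.692ms=3/2b
3) 1353.383ms=3b +193.34ms=3/7b
4) 1546.724ms=24/7b +193.34ms=3/7b
5) 1740.064ms=27/7b +193.34ms=3/7b
6) 1933.405ms=30/7b +193.34ms=3/7b
7) 2126.745ms=33/7b +386.681ms=6/7b
8) 2513.426ms=39/7b +193.34ms=3/7b
Σ=6b of 6 (133bpm 3/8) — PASS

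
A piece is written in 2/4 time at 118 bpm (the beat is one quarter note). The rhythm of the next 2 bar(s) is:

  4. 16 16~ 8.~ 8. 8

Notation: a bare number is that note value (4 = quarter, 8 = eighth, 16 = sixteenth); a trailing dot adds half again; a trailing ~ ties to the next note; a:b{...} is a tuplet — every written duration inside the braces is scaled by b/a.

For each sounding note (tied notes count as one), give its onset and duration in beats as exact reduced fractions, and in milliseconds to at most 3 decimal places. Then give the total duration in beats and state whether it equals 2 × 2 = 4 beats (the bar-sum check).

1) 0.0ms=0b +762.712ms=3/2b
2) 762.712ms=3/2b +127.119ms=1/4b
3) 889.831ms=7/4b +889.831ms=7/4b
4) 1779.661ms=7/2b +254.237ms=1/2b
Σ=4b of 4 (118bpm 2/4) — PASS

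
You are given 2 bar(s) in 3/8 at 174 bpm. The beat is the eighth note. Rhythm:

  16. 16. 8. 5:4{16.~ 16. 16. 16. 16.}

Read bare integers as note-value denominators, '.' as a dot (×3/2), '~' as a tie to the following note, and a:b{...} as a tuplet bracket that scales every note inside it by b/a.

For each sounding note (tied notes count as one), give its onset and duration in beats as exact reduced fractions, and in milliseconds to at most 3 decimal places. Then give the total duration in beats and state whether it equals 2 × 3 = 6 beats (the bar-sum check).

1) 0.0ms=0b +258.621ms=3/4b
2) 258.621ms=3/4b +258.621ms=3/4b
3) 517.241ms=3/2b +517.241ms=3/2b
4) 1034.483ms=3b +413.793ms=6/5b
5) 1448.276ms=21/5b +206.897ms=3/5b
6) 1655.172ms=24/5b +206.897ms=3/5b
7) 1862.069ms=27/5b +206.897ms=3/5b
Σ=6b of 6 (174bpm 3/8) — PASS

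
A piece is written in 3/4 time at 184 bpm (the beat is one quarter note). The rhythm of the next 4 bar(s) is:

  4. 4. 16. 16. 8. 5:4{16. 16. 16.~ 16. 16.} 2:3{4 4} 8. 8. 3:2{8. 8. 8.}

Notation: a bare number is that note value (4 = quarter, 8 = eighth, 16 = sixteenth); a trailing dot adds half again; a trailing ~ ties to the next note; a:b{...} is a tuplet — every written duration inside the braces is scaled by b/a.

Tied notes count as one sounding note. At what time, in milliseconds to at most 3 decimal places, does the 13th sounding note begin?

1. 0.0ms @ 0 + 489.13ms (3/2)
2. 489.13ms @ 3/2 + 489.13ms (3/2)
3. 978.261ms @ 3 + 122.283ms (3/8)
4. 1100.543ms @ 27/8 + 122.283ms (3/8)
5. 1222.826ms @ 15/4 + 244.565ms (3/4)
6. 1467.391ms @ 9/2 + 97.826ms (3/10)
7. 1565.217ms @ 24/5 + 97.826ms (3/10)
8. 1663.043ms @ 51/10 + 195.652ms (3/5)
9. 1858.696ms @ 57/10 + 97.826ms (3/10)
10. 1956.522ms @ 6 + 489.13ms (3/2)
11. 2445.652ms @ 15/2 + 489.13ms (3/2)
12. 2934.783ms @ 9 + 244.565ms (3/4)
13. 3179.348ms @ 39/4 + 244.565ms (3/4)
14. 3423.913ms @ 21/2 + 163.043ms (1/2)
15. 3586.957ms @ 11 + 163.043ms (1/2)
16. 3750.0ms @ 23/2 + 163.043ms (1/2)

note 13 onset = 39/4b = 3179.348ms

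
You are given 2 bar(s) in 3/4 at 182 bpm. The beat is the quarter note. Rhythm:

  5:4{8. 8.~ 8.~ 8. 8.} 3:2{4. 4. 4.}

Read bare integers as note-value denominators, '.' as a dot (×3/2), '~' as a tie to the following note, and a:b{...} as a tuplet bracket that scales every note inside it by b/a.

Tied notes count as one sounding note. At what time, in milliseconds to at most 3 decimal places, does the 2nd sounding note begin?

note 2 onset = 3/5b = 197.802ms

1. 0.0ms @ 0 + 197.802ms (3/5)
2. 197.802ms @ 3/5 + 593.407ms (9/5)
3. 791.209ms @ 12/5 + 197.802ms (3/5)
4. 989.011ms @ 3 + 329.67ms (1)
5. 1318.681ms @ 4 + 329.67ms (1)
6. 1648.352ms @ 5 + 329.67ms (1)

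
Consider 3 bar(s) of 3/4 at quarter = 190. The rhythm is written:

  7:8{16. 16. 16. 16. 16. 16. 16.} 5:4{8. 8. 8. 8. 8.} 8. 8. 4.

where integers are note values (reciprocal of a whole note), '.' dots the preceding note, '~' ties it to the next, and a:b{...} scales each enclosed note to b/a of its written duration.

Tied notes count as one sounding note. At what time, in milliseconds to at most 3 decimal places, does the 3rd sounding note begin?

1. 0.0ms @ 0 + 135.338ms (3/7)
2. 135.338ms @ 3/7 + 135.338ms (3/7)
3. 270.677ms @ 6/7 + 135.338ms (3/7)
4. 406.015ms @ 9/7 + 135.338ms (3/7)
5. 541.353ms @ 12/7 + 135.338ms (3/7)
6. 676.692ms @ 15/7 + 135.338ms (3/7)
7. 812.03ms @ 18/7 + 135.338ms (3/7)
8. 947.368ms @ 3 + 189.474ms (3/5)
9. 1136.842ms @ 18/5 + 189.474ms (3/5)
10. 1326.316ms @ 21/5 + 189.474ms (3/5)
11. 1515.789ms @ 24/5 + 189.474ms (3/5)
12. 1705.263ms @ 27/5 + 189.474ms (3/5)
13. 1894.737ms @ 6 + 236.842ms (3/4)
14. 2131.579ms @ 27/4 + 236.842ms (3/4)
15. 2368.421ms @ 15/2 + 473.684ms (3/2)

note 3 onset = 6/7b = 270.677ms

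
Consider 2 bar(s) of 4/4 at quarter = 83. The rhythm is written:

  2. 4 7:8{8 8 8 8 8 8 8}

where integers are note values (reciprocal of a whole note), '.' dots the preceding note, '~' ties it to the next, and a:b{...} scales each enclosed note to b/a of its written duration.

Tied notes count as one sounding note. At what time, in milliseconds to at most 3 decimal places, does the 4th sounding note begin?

1. 0.0ms @ 0 + 2168.675ms (3)
2. 2168.675ms @ 3 + 722.892ms (1)
3. 2891.566ms @ 4 + 413.081ms (4/7)
4. 3304.647ms @ 32/7 + 413.081ms (4/7)
5. 3717.728ms @ 36/7 + 413.081ms (4/7)
6. 4130.809ms @ 40/7 + 413.081ms (4/7)
7. 4543.89ms @ 44/7 + 413.081ms (4/7)
8. 4956.971ms @ 48/7 + 413.081ms (4/7)
9. 5370.052ms @ 52/7 + 413.081ms (4/7)

note 4 onset = 32/7b = 3304.647ms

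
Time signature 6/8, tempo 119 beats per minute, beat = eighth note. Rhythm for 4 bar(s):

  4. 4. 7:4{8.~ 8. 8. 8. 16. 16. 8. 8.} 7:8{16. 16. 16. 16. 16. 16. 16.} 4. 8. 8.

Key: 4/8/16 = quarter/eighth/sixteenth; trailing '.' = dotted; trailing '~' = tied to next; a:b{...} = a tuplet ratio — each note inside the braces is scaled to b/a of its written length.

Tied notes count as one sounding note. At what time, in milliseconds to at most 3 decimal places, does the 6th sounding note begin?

1. 0.0ms @ 0 + 1512.605ms (3)
2. 1512.605ms @ 3 + 1512.605ms (3)
3. 3025.21ms @ 6 + 864.346ms (12/7)
4. 3889.556ms @ 54/7 + 432.173ms (6/7)
5. 4321.729ms @ 60/7 + 432.173ms (6/7)
6. 4753.902ms @ 66/7 + 216.086ms (3/7)
7. 4969.988ms @ 69/7 + 216.086ms (3/7)
8. 5186.074ms @ 72/7 + 432.173ms (6/7)
9. 5618.247ms @ 78/7 + 432.173ms (6/7)
10. 6050.42ms @ 12 + 432.173ms (6/7)
11. 6482.593ms @ 90/7 + 432.173ms (6/7)
12. 6914.766ms @ 96/7 + 432.173ms (6/7)
13. 7346.939ms @ 102/7 + 432.173ms (6/7)
14. 7779.112ms @ 108/7 + 432.173ms (6/7)
15. 8211.285ms @ 114/7 + 432.173ms (6/7)
16. 8643.457ms @ 120/7 + 432.173ms (6/7)
17. 9075.63ms @ 18 + 1512.605ms (3)
18. 10588.235ms @ 21 + 756.303ms (3/2)
19. 11344.538ms @ 45/2 + 756.303ms (3/2)

note 6 onset = 66/7b = 4753.902ms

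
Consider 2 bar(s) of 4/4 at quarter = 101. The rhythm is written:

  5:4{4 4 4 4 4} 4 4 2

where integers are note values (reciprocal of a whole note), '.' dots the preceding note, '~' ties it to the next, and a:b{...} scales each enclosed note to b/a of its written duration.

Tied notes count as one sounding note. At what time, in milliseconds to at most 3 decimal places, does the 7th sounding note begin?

1. 0.0ms @ 0 + 475.248ms (4/5)
2. 475.248ms @ 4/5 + 475.248ms (4/5)
3. 950.495ms @ 8/5 + 475.248ms (4/5)
4. 1425.743ms @ 12/5 + 475.248ms (4/5)
5. 1900.99ms @ 16/5 + 475.248ms (4/5)
6. 2376.238ms @ 4 + 594.059ms (1)
7. 2970.297ms @ 5 + 594.059ms (1)
8. 3564.356ms @ 6 + 1188.119ms (2)

note 7 onset = 5b = 2970.297ms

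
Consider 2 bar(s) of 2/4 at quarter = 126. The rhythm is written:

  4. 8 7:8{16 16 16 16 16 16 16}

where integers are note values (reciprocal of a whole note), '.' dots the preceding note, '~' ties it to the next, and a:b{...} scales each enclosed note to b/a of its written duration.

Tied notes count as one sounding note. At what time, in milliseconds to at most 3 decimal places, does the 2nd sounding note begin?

1. 0.0ms @ 0 + 714.286ms (3/2)
2. 714.286ms @ 3/2 + 238.095ms (1/2)
3. 952.381ms @ 2 + 136.054ms (2/7)
4. 1088.435ms @ 16/7 + 136.054ms (2/7)
5. 1224.49ms @ 18/7 + 136.054ms (2/7)
6. 1360.544ms @ 20/7 + 136.054ms (2/7)
7. 1496.599ms @ 22/7 + 136.054ms (2/7)
8. 1632.653ms @ 24/7 + 136.054ms (2/7)
9. 1768.707ms @ 26/7 + 136.054ms (2/7)

note 2 onset = 3/2b = 714.286ms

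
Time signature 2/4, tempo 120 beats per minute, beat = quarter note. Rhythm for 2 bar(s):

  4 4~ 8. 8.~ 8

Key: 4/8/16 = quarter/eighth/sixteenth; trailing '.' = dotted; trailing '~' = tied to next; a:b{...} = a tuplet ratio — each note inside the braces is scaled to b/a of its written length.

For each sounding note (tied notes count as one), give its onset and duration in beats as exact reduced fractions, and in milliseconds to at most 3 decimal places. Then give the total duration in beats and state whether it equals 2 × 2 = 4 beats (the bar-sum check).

1) 0.0ms=0b +500.0ms=1b
2) 500.0ms=1b +875.0ms=7/4b
3) 1375.0ms=11/4b +625.0ms=5/4b
Σ=4b of 4 (120bpm 2/4) — PASS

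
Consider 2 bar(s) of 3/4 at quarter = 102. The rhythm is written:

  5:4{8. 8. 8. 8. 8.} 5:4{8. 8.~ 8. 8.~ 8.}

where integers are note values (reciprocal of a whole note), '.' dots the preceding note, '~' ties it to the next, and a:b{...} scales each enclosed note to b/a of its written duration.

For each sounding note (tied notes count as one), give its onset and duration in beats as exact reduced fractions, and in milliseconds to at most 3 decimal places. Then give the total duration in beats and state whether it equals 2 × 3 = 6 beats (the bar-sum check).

1) 0.0ms=0b +352.941ms=3/5b
2) 352.941ms=3/5b +352.941ms=3/5b
3) 705.882ms=6/5b +352.941ms=3/5b
4) 1058.824ms=9/5b +352.941ms=3/5b
5) 1411.765ms=12/5b +352.941ms=3/5b
6) 1764.706ms=3b +352.941ms=3/5b
7) 2117.647ms=18/5b +705.882ms=6/5b
8) 2823.529ms=24/5b +705.882ms=6/5b
Σ=6b of 6 (102bpm 3/4) — PASS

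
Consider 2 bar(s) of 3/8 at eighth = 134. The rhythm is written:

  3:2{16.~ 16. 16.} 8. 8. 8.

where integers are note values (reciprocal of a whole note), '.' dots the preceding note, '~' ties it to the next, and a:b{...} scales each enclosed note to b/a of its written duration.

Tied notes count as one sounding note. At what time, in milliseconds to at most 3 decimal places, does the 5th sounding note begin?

1. 0.0ms @ 0 + 447.761ms (1)
2. 447.761ms @ 1 + 223.881ms (1/2)
3. 671.642ms @ 3/2 + 671.642ms (3/2)
4. 1343.284ms @ 3 + 671.642ms (3/2)
5. 2014.925ms @ 9/2 + 671.642ms (3/2)

note 5 onset = 9/2b = 2014.925ms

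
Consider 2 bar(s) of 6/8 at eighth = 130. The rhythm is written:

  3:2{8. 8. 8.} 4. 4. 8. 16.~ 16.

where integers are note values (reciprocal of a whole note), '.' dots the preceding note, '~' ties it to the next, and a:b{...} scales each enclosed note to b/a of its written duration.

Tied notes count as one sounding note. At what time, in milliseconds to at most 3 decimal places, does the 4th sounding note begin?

note 4 onset = 3b = 1384.615ms

1. 0.0ms @ 0 + 461.538ms (1)
2. 461.538ms @ 1 + 461.538ms (1)
3. 923.077ms @ 2 + 461.538ms (1)
4. 1384.615ms @ 3 + 1384.615ms (3)
5. 2769.231ms @ 6 + 1384.615ms (3)
6. 4153.846ms @ 9 + 692.308ms (3/2)
7. 4846.154ms @ 21/2 + 692.308ms (3/2)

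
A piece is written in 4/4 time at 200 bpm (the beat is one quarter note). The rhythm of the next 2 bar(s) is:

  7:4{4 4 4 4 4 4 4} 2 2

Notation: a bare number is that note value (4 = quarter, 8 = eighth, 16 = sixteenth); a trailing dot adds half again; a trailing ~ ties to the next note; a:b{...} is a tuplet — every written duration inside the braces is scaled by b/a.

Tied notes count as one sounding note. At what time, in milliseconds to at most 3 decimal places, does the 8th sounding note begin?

1. 0.0ms @ 0 + 171.429ms (4/7)
2. 171.429ms @ 4/7 + 171.429ms (4/7)
3. 342.857ms @ 8/7 + 171.429ms (4/7)
4. 514.286ms @ 12/7 + 171.429ms (4/7)
5. 685.714ms @ 16/7 + 171.429ms (4/7)
6. 857.143ms @ 20/7 + 171.429ms (4/7)
7. 1028.571ms @ 24/7 + 171.429ms (4/7)
8. 1200.0ms @ 4 + 600.0ms (2)
9. 1800.0ms @ 6 + 600.0ms (2)

note 8 onset = 4b = 1200.0ms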